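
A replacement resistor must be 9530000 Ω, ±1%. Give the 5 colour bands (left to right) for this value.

9530000 Ω = 953 × 10^4.
9 → white
5 → green
3 → orange
Multiplier 10^4 → yellow.
±1% tolerance → brown.

white, green, orange, yellow, brown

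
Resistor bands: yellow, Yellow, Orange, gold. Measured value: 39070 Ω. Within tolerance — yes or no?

Yellow → 4 (first significant figure)
Yellow → 4 (second significant figure)
Orange → ×10^3 multiplier
Gold → ±5% tolerance
44 × 1000 = 44000 Ω
Allowed range: 41800 Ω to 46200 Ω.
39070 Ω lies outside that range.

no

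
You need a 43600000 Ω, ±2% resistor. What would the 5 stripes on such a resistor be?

43600000 Ω = 436 × 10^5.
4 → yellow
3 → orange
6 → blue
Multiplier 10^5 → green.
±2% tolerance → red.

yellow, orange, blue, green, red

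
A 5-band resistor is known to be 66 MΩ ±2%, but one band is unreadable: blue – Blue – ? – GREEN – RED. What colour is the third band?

66000000 Ω = 660 × 10^5.
The third band gives digit 0 of the significand, and 0 is black.

black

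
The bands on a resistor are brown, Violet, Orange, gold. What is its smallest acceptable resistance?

16150 Ω

Brown → 1 (first significant figure)
Violet → 7 (second significant figure)
Orange → ×10^3 multiplier
Gold → ±5% tolerance
17 × 1000 = 17000 Ω
Smallest = 17000 × (1 − 5/100) = 16150 Ω.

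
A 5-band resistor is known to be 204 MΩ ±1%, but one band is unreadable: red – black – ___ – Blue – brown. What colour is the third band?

204000000 Ω = 204 × 10^6.
The third band gives digit 4 of the significand, and 4 is yellow.

yellow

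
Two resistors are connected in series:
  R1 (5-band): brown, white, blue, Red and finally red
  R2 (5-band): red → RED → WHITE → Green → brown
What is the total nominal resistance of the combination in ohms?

22919600 Ω

R1: brown, white, blue → 196; red ×10^2 → 19600 Ω.
R2: red, red, white → 229; green ×10^5 → 22900000 Ω.
Series: 19600 + 22900000 = 22919600 Ω.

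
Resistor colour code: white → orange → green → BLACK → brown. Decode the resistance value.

White → 9 (first significant figure)
Orange → 3 (second significant figure)
Green → 5 (third significant figure)
Black → ×1 multiplier
935 × 1 = 935 Ω

935 Ω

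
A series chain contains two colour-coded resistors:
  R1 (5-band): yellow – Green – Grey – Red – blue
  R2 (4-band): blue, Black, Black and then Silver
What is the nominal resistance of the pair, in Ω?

45860 Ω

R1: yellow, green, grey → 458; red ×10^2 → 45800 Ω.
R2: blue, black → 60; black ×1 → 60 Ω.
Series: 45800 + 60 = 45860 Ω.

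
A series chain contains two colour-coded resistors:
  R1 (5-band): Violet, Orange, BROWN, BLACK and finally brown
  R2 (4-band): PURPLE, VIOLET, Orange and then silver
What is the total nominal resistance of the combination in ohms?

77731 Ω

R1: violet, orange, brown → 731; black ×1 → 731 Ω.
R2: violet, violet → 77; orange ×10^3 → 77000 Ω.
Series: 731 + 77000 = 77731 Ω.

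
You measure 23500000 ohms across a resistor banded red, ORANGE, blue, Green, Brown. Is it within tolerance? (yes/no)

Red → 2 (first significant figure)
Orange → 3 (second significant figure)
Blue → 6 (third significant figure)
Green → ×10^5 multiplier
Brown → ±1% tolerance
236 × 100000 = 23600000 Ω
Allowed range: 23364000 Ω to 23836000 Ω.
23500000 ohms lies inside that range.

yes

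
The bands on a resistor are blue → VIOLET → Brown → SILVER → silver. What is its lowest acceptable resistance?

Blue → 6 (first significant figure)
Violet → 7 (second significant figure)
Brown → 1 (third significant figure)
Silver → ×0.01 multiplier
Silver → ±10% tolerance
671 × 0.01 = 6.71 Ω
Lowest = 6.71 × (1 − 10/100) = 6.039 Ω.

6.039 Ω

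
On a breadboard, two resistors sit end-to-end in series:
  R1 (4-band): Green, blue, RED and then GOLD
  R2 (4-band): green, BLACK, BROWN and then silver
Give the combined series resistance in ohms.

R1: green, blue → 56; red ×10^2 → 5600 Ω.
R2: green, black → 50; brown ×10 → 500 Ω.
Series: 5600 + 500 = 6100 Ω.

6100 Ω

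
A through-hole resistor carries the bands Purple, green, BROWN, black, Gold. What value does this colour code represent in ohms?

751 Ω

Violet → 7 (first significant figure)
Green → 5 (second significant figure)
Brown → 1 (third significant figure)
Black → ×1 multiplier
751 × 1 = 751 Ω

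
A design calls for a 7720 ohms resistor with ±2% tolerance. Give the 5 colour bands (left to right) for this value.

violet, violet, red, brown, red

7720 Ω = 772 × 10^1.
7 → violet
7 → violet
2 → red
Multiplier 10^1 → brown.
±2% tolerance → red.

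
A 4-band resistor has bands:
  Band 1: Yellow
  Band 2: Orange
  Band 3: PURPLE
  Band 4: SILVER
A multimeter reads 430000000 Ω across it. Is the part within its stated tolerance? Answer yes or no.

Yellow → 4 (first significant figure)
Orange → 3 (second significant figure)
Violet → ×10^7 multiplier
Silver → ±10% tolerance
43 × 10000000 = 430000000 Ω
Allowed range: 387000000 Ω to 473000000 Ω.
430000000 Ω lies inside that range.

yes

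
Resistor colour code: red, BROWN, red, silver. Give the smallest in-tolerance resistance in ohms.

Red → 2 (first significant figure)
Brown → 1 (second significant figure)
Red → ×10^2 multiplier
Silver → ±10% tolerance
21 × 100 = 2100 Ω
Smallest = 2100 × (1 − 10/100) = 1890 Ω.

1890 Ω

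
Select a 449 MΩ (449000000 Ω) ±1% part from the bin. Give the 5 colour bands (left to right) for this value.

yellow, yellow, white, blue, brown

449000000 Ω = 449 × 10^6.
4 → yellow
4 → yellow
9 → white
Multiplier 10^6 → blue.
±1% tolerance → brown.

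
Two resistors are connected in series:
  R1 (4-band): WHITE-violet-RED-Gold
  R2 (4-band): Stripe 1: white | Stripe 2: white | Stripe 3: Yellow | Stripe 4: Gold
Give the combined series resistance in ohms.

999700 Ω

R1: white, violet → 97; red ×10^2 → 9700 Ω.
R2: white, white → 99; yellow ×10^4 → 990000 Ω.
Series: 9700 + 990000 = 999700 Ω.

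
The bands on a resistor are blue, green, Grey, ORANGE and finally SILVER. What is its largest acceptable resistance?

723800 Ω

Blue → 6 (first significant figure)
Green → 5 (second significant figure)
Grey → 8 (third significant figure)
Orange → ×10^3 multiplier
Silver → ±10% tolerance
658 × 1000 = 658000 Ω
Largest = 658000 × (1 + 10/100) = 723800 Ω.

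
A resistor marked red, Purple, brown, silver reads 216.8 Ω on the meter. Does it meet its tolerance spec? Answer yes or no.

Red → 2 (first significant figure)
Violet → 7 (second significant figure)
Brown → ×10 multiplier
Silver → ±10% tolerance
27 × 10 = 270 Ω
Allowed range: 243 Ω to 297 Ω.
216.8 Ω lies outside that range.

no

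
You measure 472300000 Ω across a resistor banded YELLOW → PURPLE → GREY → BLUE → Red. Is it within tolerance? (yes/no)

yes

Yellow → 4 (first significant figure)
Violet → 7 (second significant figure)
Grey → 8 (third significant figure)
Blue → ×10^6 multiplier
Red → ±2% tolerance
478 × 1000000 = 478000000 Ω
Allowed range: 468440000 Ω to 487560000 Ω.
472300000 Ω lies inside that range.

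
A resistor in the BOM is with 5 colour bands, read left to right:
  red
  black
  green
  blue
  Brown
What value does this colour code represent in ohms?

205000000 Ω

Red → 2 (first significant figure)
Black → 0 (second significant figure)
Green → 5 (third significant figure)
Blue → ×10^6 multiplier
205 × 1000000 = 205000000 Ω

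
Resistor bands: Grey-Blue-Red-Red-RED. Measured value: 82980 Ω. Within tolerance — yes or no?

no

Grey → 8 (first significant figure)
Blue → 6 (second significant figure)
Red → 2 (third significant figure)
Red → ×10^2 multiplier
Red → ±2% tolerance
862 × 100 = 86200 Ω
Allowed range: 84476 Ω to 87924 Ω.
82980 Ω lies outside that range.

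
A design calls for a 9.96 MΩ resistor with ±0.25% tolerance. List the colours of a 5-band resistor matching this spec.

9960000 Ω = 996 × 10^4.
9 → white
9 → white
6 → blue
Multiplier 10^4 → yellow.
±0.25% tolerance → blue.

white, white, blue, yellow, blue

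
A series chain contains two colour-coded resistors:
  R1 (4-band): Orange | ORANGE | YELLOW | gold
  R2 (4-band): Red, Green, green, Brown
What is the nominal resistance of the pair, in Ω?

R1: orange, orange → 33; yellow ×10^4 → 330000 Ω.
R2: red, green → 25; green ×10^5 → 2500000 Ω.
Series: 330000 + 2500000 = 2830000 Ω.

2830000 Ω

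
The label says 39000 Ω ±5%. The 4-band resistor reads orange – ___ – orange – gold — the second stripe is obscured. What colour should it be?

white

39000 Ω = 39 × 10^3.
The second band gives digit 9 of the significand, and 9 is white.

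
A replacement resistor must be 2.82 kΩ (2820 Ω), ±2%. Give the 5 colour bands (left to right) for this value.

2820 Ω = 282 × 10^1.
2 → red
8 → grey
2 → red
Multiplier 10^1 → brown.
±2% tolerance → red.

red, grey, red, brown, red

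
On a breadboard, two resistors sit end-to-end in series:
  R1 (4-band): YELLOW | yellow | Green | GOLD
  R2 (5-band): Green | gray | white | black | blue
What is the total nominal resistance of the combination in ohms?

R1: yellow, yellow → 44; green ×10^5 → 4400000 Ω.
R2: green, grey, white → 589; black ×1 → 589 Ω.
Series: 4400000 + 589 = 4400589 Ω.

4400589 Ω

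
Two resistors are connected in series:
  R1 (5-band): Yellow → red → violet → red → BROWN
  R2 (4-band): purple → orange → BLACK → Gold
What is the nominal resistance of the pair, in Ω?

42773 Ω

R1: yellow, red, violet → 427; red ×10^2 → 42700 Ω.
R2: violet, orange → 73; black ×1 → 73 Ω.
Series: 42700 + 73 = 42773 Ω.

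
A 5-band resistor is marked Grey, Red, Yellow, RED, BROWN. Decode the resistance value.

Grey → 8 (first significant figure)
Red → 2 (second significant figure)
Yellow → 4 (third significant figure)
Red → ×10^2 multiplier
824 × 100 = 82400 Ω

82400 Ω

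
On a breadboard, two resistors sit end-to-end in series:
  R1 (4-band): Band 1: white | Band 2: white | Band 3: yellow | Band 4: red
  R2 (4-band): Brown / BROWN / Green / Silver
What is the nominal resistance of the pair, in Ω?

R1: white, white → 99; yellow ×10^4 → 990000 Ω.
R2: brown, brown → 11; green ×10^5 → 1100000 Ω.
Series: 990000 + 1100000 = 2090000 Ω.

2090000 Ω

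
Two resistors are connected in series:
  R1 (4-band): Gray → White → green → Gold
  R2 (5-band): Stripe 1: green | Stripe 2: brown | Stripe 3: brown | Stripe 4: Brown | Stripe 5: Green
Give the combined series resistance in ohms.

R1: grey, white → 89; green ×10^5 → 8900000 Ω.
R2: green, brown, brown → 511; brown ×10 → 5110 Ω.
Series: 8900000 + 5110 = 8905110 Ω.

8905110 Ω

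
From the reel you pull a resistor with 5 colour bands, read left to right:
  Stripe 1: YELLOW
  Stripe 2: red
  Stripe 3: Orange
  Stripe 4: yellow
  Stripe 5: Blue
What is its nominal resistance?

Yellow → 4 (first significant figure)
Red → 2 (second significant figure)
Orange → 3 (third significant figure)
Yellow → ×10^4 multiplier
423 × 10000 = 4230000 Ω

4230000 Ω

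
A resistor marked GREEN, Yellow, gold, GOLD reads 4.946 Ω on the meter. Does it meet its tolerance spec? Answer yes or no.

no

Green → 5 (first significant figure)
Yellow → 4 (second significant figure)
Gold → ×0.1 multiplier
Gold → ±5% tolerance
54 × 0.1 = 5.4 Ω
Allowed range: 5.13 Ω to 5.67 Ω.
4.946 Ω lies outside that range.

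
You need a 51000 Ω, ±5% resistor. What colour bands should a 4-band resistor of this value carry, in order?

51000 Ω = 51 × 10^3.
5 → green
1 → brown
Multiplier 10^3 → orange.
±5% tolerance → gold.

green, brown, orange, gold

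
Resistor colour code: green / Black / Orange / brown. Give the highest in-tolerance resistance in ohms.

50500 Ω

Green → 5 (first significant figure)
Black → 0 (second significant figure)
Orange → ×10^3 multiplier
Brown → ±1% tolerance
50 × 1000 = 50000 Ω
Highest = 50000 × (1 + 1/100) = 50500 Ω.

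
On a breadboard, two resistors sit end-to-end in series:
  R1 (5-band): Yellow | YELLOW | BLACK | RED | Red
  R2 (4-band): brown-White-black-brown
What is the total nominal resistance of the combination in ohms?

R1: yellow, yellow, black → 440; red ×10^2 → 44000 Ω.
R2: brown, white → 19; black ×1 → 19 Ω.
Series: 44000 + 19 = 44019 Ω.

44019 Ω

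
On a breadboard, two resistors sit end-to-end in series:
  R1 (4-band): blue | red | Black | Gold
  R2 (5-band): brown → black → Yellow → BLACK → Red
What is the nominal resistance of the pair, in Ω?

166 Ω

R1: blue, red → 62; black ×1 → 62 Ω.
R2: brown, black, yellow → 104; black ×1 → 104 Ω.
Series: 62 + 104 = 166 Ω.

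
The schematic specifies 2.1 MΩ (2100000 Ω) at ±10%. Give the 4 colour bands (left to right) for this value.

red, brown, green, silver

2100000 Ω = 21 × 10^5.
2 → red
1 → brown
Multiplier 10^5 → green.
±10% tolerance → silver.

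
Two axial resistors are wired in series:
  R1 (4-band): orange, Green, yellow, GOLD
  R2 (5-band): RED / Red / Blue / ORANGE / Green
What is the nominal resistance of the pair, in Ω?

576000 Ω

R1: orange, green → 35; yellow ×10^4 → 350000 Ω.
R2: red, red, blue → 226; orange ×10^3 → 226000 Ω.
Series: 350000 + 226000 = 576000 Ω.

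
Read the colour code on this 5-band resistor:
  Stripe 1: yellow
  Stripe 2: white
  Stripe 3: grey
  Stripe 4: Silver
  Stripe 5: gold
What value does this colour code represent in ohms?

4.98 Ω

Yellow → 4 (first significant figure)
White → 9 (second significant figure)
Grey → 8 (third significant figure)
Silver → ×0.01 multiplier
498 × 0.01 = 4.98 Ω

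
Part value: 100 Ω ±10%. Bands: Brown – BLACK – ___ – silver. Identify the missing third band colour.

100 Ω = 10 × 10^1.
The third band is the multiplier, 10^1, which is brown.

brown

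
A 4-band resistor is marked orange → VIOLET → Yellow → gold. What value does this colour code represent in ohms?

Orange → 3 (first significant figure)
Violet → 7 (second significant figure)
Yellow → ×10^4 multiplier
37 × 10000 = 370000 Ω

370000 Ω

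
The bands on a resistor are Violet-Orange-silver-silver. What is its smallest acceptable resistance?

Violet → 7 (first significant figure)
Orange → 3 (second significant figure)
Silver → ×0.01 multiplier
Silver → ±10% tolerance
73 × 0.01 = 0.73 Ω
Smallest = 0.73 × (1 − 10/100) = 0.657 Ω.

0.657 Ω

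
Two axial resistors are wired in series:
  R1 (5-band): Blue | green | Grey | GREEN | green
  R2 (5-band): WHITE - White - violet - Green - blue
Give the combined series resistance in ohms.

165500000 Ω

R1: blue, green, grey → 658; green ×10^5 → 65800000 Ω.
R2: white, white, violet → 997; green ×10^5 → 99700000 Ω.
Series: 65800000 + 99700000 = 165500000 Ω.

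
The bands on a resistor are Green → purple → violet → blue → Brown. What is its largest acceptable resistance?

Green → 5 (first significant figure)
Violet → 7 (second significant figure)
Violet → 7 (third significant figure)
Blue → ×10^6 multiplier
Brown → ±1% tolerance
577 × 1000000 = 577000000 Ω
Largest = 577000000 × (1 + 1/100) = 582770000 Ω.

582770000 Ω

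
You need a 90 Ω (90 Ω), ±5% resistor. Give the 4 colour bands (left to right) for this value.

white, black, black, gold

90 Ω = 90 × 10^0.
9 → white
0 → black
Multiplier 10^0 → black.
±5% tolerance → gold.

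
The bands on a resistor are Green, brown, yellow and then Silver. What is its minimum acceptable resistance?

Green → 5 (first significant figure)
Brown → 1 (second significant figure)
Yellow → ×10^4 multiplier
Silver → ±10% tolerance
51 × 10000 = 510000 Ω
Minimum = 510000 × (1 − 10/100) = 459000 Ω.

459000 Ω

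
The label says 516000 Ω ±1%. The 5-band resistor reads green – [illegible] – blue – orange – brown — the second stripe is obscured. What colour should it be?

516000 Ω = 516 × 10^3.
The second band gives digit 1 of the significand, and 1 is brown.

brown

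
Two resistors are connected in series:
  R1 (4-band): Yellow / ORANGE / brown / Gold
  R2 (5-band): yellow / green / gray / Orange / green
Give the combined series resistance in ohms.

R1: yellow, orange → 43; brown ×10 → 430 Ω.
R2: yellow, green, grey → 458; orange ×10^3 → 458000 Ω.
Series: 430 + 458000 = 458430 Ω.

458430 Ω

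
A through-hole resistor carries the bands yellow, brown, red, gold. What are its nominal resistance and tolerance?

4100 Ω ±5%

Yellow → 4 (first significant figure)
Brown → 1 (second significant figure)
Red → ×10^2 multiplier
Gold → ±5% tolerance
41 × 100 = 4100 Ω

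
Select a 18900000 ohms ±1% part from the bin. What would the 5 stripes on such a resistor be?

brown, grey, white, green, brown

18900000 Ω = 189 × 10^5.
1 → brown
8 → grey
9 → white
Multiplier 10^5 → green.
±1% tolerance → brown.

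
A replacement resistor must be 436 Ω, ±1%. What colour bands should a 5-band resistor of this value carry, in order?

yellow, orange, blue, black, brown

436 Ω = 436 × 10^0.
4 → yellow
3 → orange
6 → blue
Multiplier 10^0 → black.
±1% tolerance → brown.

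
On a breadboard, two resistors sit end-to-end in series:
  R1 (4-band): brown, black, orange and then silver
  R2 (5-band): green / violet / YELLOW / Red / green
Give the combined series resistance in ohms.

R1: brown, black → 10; orange ×10^3 → 10000 Ω.
R2: green, violet, yellow → 574; red ×10^2 → 57400 Ω.
Series: 10000 + 57400 = 67400 Ω.

67400 Ω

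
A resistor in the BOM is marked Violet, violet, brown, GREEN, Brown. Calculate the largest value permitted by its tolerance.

77871000 Ω

Violet → 7 (first significant figure)
Violet → 7 (second significant figure)
Brown → 1 (third significant figure)
Green → ×10^5 multiplier
Brown → ±1% tolerance
771 × 100000 = 77100000 Ω
Largest = 77100000 × (1 + 1/100) = 77871000 Ω.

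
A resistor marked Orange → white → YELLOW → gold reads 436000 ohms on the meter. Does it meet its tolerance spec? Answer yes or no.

no

Orange → 3 (first significant figure)
White → 9 (second significant figure)
Yellow → ×10^4 multiplier
Gold → ±5% tolerance
39 × 10000 = 390000 Ω
Allowed range: 370500 Ω to 409500 Ω.
436000 ohms lies outside that range.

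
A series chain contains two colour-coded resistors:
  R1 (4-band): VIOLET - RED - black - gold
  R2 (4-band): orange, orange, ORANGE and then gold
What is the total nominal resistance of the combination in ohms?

33072 Ω

R1: violet, red → 72; black ×1 → 72 Ω.
R2: orange, orange → 33; orange ×10^3 → 33000 Ω.
Series: 72 + 33000 = 33072 Ω.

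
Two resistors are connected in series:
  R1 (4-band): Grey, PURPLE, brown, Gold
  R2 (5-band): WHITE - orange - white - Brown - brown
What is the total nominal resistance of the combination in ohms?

10260 Ω

R1: grey, violet → 87; brown ×10 → 870 Ω.
R2: white, orange, white → 939; brown ×10 → 9390 Ω.
Series: 870 + 9390 = 10260 Ω.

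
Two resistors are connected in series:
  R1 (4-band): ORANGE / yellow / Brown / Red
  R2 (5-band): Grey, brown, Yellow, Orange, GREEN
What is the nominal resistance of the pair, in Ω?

814340 Ω

R1: orange, yellow → 34; brown ×10 → 340 Ω.
R2: grey, brown, yellow → 814; orange ×10^3 → 814000 Ω.
Series: 340 + 814000 = 814340 Ω.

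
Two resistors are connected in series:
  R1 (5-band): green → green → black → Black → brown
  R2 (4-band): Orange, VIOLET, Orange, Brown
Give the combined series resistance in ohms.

R1: green, green, black → 550; black ×1 → 550 Ω.
R2: orange, violet → 37; orange ×10^3 → 37000 Ω.
Series: 550 + 37000 = 37550 Ω.

37550 Ω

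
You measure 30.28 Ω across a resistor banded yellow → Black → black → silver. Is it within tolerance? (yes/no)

no

Yellow → 4 (first significant figure)
Black → 0 (second significant figure)
Black → ×1 multiplier
Silver → ±10% tolerance
40 × 1 = 40 Ω
Allowed range: 36 Ω to 44 Ω.
30.28 Ω lies outside that range.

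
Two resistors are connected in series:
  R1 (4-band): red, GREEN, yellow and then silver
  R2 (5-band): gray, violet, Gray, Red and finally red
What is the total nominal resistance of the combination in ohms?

337800 Ω

R1: red, green → 25; yellow ×10^4 → 250000 Ω.
R2: grey, violet, grey → 878; red ×10^2 → 87800 Ω.
Series: 250000 + 87800 = 337800 Ω.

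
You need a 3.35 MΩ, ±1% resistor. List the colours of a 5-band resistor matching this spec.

orange, orange, green, yellow, brown

3350000 Ω = 335 × 10^4.
3 → orange
3 → orange
5 → green
Multiplier 10^4 → yellow.
±1% tolerance → brown.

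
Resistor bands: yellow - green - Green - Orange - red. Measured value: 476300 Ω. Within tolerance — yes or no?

Yellow → 4 (first significant figure)
Green → 5 (second significant figure)
Green → 5 (third significant figure)
Orange → ×10^3 multiplier
Red → ±2% tolerance
455 × 1000 = 455000 Ω
Allowed range: 445900 Ω to 464100 Ω.
476300 Ω lies outside that range.

no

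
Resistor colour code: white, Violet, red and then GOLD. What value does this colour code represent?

White → 9 (first significant figure)
Violet → 7 (second significant figure)
Red → ×10^2 multiplier
97 × 100 = 9700 Ω

9700 Ω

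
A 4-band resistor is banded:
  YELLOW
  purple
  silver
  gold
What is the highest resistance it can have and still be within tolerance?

Yellow → 4 (first significant figure)
Violet → 7 (second significant figure)
Silver → ×0.01 multiplier
Gold → ±5% tolerance
47 × 0.01 = 0.47 Ω
Highest = 0.47 × (1 + 5/100) = 0.4935 Ω.

0.4935 Ω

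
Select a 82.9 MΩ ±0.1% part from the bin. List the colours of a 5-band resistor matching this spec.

82900000 Ω = 829 × 10^5.
8 → grey
2 → red
9 → white
Multiplier 10^5 → green.
±0.1% tolerance → violet.

grey, red, white, green, violet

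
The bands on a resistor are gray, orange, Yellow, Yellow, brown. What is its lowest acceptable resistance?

8256600 Ω

Grey → 8 (first significant figure)
Orange → 3 (second significant figure)
Yellow → 4 (third significant figure)
Yellow → ×10^4 multiplier
Brown → ±1% tolerance
834 × 10000 = 8340000 Ω
Lowest = 8340000 × (1 − 1/100) = 8256600 Ω.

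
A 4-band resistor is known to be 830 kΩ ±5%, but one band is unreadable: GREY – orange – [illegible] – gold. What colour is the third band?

830000 Ω = 83 × 10^4.
The third band is the multiplier, 10^4, which is yellow.

yellow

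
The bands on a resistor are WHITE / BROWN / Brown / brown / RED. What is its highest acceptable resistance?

White → 9 (first significant figure)
Brown → 1 (second significant figure)
Brown → 1 (third significant figure)
Brown → ×10 multiplier
Red → ±2% tolerance
911 × 10 = 9110 Ω
Highest = 9110 × (1 + 2/100) = 9292.2 Ω.

9292.2 Ω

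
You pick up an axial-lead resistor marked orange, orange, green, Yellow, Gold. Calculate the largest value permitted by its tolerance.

Orange → 3 (first significant figure)
Orange → 3 (second significant figure)
Green → 5 (third significant figure)
Yellow → ×10^4 multiplier
Gold → ±5% tolerance
335 × 10000 = 3350000 Ω
Largest = 3350000 × (1 + 5/100) = 3517500 Ω.

3517500 Ω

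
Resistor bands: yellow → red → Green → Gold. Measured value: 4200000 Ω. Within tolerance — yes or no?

Yellow → 4 (first significant figure)
Red → 2 (second significant figure)
Green → ×10^5 multiplier
Gold → ±5% tolerance
42 × 100000 = 4200000 Ω
Allowed range: 3990000 Ω to 4410000 Ω.
4200000 Ω lies inside that range.

yes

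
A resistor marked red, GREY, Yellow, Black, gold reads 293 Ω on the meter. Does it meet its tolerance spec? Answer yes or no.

Red → 2 (first significant figure)
Grey → 8 (second significant figure)
Yellow → 4 (third significant figure)
Black → ×1 multiplier
Gold → ±5% tolerance
284 × 1 = 284 Ω
Allowed range: 269.8 Ω to 298.2 Ω.
293 Ω lies inside that range.

yes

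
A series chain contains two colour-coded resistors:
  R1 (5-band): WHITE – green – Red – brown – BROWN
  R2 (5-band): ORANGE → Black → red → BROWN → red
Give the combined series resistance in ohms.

12540 Ω

R1: white, green, red → 952; brown ×10 → 9520 Ω.
R2: orange, black, red → 302; brown ×10 → 3020 Ω.
Series: 9520 + 3020 = 12540 Ω.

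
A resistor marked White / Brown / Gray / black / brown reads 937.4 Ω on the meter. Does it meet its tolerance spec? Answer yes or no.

White → 9 (first significant figure)
Brown → 1 (second significant figure)
Grey → 8 (third significant figure)
Black → ×1 multiplier
Brown → ±1% tolerance
918 × 1 = 918 Ω
Allowed range: 908.82 Ω to 927.18 Ω.
937.4 Ω lies outside that range.

no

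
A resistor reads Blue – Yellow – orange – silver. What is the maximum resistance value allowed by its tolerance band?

Blue → 6 (first significant figure)
Yellow → 4 (second significant figure)
Orange → ×10^3 multiplier
Silver → ±10% tolerance
64 × 1000 = 64000 Ω
Maximum = 64000 × (1 + 10/100) = 70400 Ω.

70400 Ω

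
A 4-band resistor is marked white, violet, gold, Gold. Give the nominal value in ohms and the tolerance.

White → 9 (first significant figure)
Violet → 7 (second significant figure)
Gold → ×0.1 multiplier
Gold → ±5% tolerance
97 × 0.1 = 9.7 Ω

9.7 Ω ±5%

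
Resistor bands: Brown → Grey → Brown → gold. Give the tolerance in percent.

The last band, gold, is the tolerance band.
Gold corresponds to ±5%.

±5%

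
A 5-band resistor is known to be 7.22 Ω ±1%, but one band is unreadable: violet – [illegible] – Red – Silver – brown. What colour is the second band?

7.22 Ω = 722 × 10^-2.
The second band gives digit 2 of the significand, and 2 is red.

red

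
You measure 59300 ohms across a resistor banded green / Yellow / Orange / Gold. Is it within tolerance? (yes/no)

no

Green → 5 (first significant figure)
Yellow → 4 (second significant figure)
Orange → ×10^3 multiplier
Gold → ±5% tolerance
54 × 1000 = 54000 Ω
Allowed range: 51300 Ω to 56700 Ω.
59300 ohms lies outside that range.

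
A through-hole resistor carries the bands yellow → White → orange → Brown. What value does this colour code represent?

Yellow → 4 (first significant figure)
White → 9 (second significant figure)
Orange → ×10^3 multiplier
49 × 1000 = 49000 Ω

49000 Ω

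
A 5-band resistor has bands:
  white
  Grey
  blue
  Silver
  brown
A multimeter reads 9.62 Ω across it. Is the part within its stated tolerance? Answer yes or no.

no

White → 9 (first significant figure)
Grey → 8 (second significant figure)
Blue → 6 (third significant figure)
Silver → ×0.01 multiplier
Brown → ±1% tolerance
986 × 0.01 = 9.86 Ω
Allowed range: 9.7614 Ω to 9.9586 Ω.
9.62 Ω lies outside that range.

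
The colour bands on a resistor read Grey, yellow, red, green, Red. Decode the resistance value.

84200000 Ω

Grey → 8 (first significant figure)
Yellow → 4 (second significant figure)
Red → 2 (third significant figure)
Green → ×10^5 multiplier
842 × 100000 = 84200000 Ω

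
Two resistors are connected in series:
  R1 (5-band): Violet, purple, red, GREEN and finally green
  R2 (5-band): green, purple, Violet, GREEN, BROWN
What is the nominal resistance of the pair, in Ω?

R1: violet, violet, red → 772; green ×10^5 → 77200000 Ω.
R2: green, violet, violet → 577; green ×10^5 → 57700000 Ω.
Series: 77200000 + 57700000 = 134900000 Ω.

134900000 Ω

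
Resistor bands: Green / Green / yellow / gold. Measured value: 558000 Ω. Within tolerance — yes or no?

yes

Green → 5 (first significant figure)
Green → 5 (second significant figure)
Yellow → ×10^4 multiplier
Gold → ±5% tolerance
55 × 10000 = 550000 Ω
Allowed range: 522500 Ω to 577500 Ω.
558000 Ω lies inside that range.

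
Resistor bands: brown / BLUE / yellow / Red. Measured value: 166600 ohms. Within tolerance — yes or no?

no

Brown → 1 (first significant figure)
Blue → 6 (second significant figure)
Yellow → ×10^4 multiplier
Red → ±2% tolerance
16 × 10000 = 160000 Ω
Allowed range: 156800 Ω to 163200 Ω.
166600 ohms lies outside that range.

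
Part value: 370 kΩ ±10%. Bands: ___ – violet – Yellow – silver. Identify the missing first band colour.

orange

370000 Ω = 37 × 10^4.
The first band gives digit 3 of the significand, and 3 is orange.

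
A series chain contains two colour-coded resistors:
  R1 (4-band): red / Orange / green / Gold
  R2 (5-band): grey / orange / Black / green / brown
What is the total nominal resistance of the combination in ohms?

R1: red, orange → 23; green ×10^5 → 2300000 Ω.
R2: grey, orange, black → 830; green ×10^5 → 83000000 Ω.
Series: 2300000 + 83000000 = 85300000 Ω.

85300000 Ω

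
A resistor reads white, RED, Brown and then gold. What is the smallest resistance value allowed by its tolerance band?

874 Ω

White → 9 (first significant figure)
Red → 2 (second significant figure)
Brown → ×10 multiplier
Gold → ±5% tolerance
92 × 10 = 920 Ω
Smallest = 920 × (1 − 5/100) = 874 Ω.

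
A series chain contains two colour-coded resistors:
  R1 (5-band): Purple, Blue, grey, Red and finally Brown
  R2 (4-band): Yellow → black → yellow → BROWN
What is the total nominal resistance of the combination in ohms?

R1: violet, blue, grey → 768; red ×10^2 → 76800 Ω.
R2: yellow, black → 40; yellow ×10^4 → 400000 Ω.
Series: 76800 + 400000 = 476800 Ω.

476800 Ω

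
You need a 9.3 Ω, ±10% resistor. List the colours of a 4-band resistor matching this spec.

9.3 Ω = 93 × 10^-1.
9 → white
3 → orange
Multiplier 10^-1 → gold.
±10% tolerance → silver.

white, orange, gold, silver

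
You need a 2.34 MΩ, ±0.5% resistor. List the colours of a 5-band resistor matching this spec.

2340000 Ω = 234 × 10^4.
2 → red
3 → orange
4 → yellow
Multiplier 10^4 → yellow.
±0.5% tolerance → green.

red, orange, yellow, yellow, green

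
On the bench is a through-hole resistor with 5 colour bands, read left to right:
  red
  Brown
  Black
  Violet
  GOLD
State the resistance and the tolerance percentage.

Red → 2 (first significant figure)
Brown → 1 (second significant figure)
Black → 0 (third significant figure)
Violet → ×10^7 multiplier
Gold → ±5% tolerance
210 × 10000000 = 2100000000 Ω

2100000000 Ω ±5%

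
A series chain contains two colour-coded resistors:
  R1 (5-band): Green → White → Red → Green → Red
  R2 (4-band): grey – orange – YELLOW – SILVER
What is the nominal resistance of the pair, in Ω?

R1: green, white, red → 592; green ×10^5 → 59200000 Ω.
R2: grey, orange → 83; yellow ×10^4 → 830000 Ω.
Series: 59200000 + 830000 = 60030000 Ω.

60030000 Ω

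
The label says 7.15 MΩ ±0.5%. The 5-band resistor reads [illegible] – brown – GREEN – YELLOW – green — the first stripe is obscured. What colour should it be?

violet

7150000 Ω = 715 × 10^4.
The first band gives digit 7 of the significand, and 7 is violet.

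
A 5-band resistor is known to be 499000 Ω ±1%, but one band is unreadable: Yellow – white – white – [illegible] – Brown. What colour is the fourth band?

orange

499000 Ω = 499 × 10^3.
The fourth band is the multiplier, 10^3, which is orange.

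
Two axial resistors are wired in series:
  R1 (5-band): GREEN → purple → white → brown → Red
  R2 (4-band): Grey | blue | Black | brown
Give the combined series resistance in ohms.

R1: green, violet, white → 579; brown ×10 → 5790 Ω.
R2: grey, blue → 86; black ×1 → 86 Ω.
Series: 5790 + 86 = 5876 Ω.

5876 Ω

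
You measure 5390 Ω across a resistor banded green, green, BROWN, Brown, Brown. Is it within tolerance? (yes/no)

no

Green → 5 (first significant figure)
Green → 5 (second significant figure)
Brown → 1 (third significant figure)
Brown → ×10 multiplier
Brown → ±1% tolerance
551 × 10 = 5510 Ω
Allowed range: 5454.9 Ω to 5565.1 Ω.
5390 Ω lies outside that range.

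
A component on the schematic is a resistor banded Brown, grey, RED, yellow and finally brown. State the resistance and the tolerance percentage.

1820000 Ω ±1%

Brown → 1 (first significant figure)
Grey → 8 (second significant figure)
Red → 2 (third significant figure)
Yellow → ×10^4 multiplier
Brown → ±1% tolerance
182 × 10000 = 1820000 Ω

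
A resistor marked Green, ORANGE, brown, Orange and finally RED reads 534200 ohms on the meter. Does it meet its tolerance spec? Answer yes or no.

yes

Green → 5 (first significant figure)
Orange → 3 (second significant figure)
Brown → 1 (third significant figure)
Orange → ×10^3 multiplier
Red → ±2% tolerance
531 × 1000 = 531000 Ω
Allowed range: 520380 Ω to 541620 Ω.
534200 ohms lies inside that range.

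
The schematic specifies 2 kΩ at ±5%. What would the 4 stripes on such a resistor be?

red, black, red, gold

2000 Ω = 20 × 10^2.
2 → red
0 → black
Multiplier 10^2 → red.
±5% tolerance → gold.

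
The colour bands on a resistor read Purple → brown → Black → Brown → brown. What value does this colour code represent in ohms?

Violet → 7 (first significant figure)
Brown → 1 (second significant figure)
Black → 0 (third significant figure)
Brown → ×10 multiplier
710 × 10 = 7100 Ω

7100 Ω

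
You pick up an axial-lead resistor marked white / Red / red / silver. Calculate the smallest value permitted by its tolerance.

White → 9 (first significant figure)
Red → 2 (second significant figure)
Red → ×10^2 multiplier
Silver → ±10% tolerance
92 × 100 = 9200 Ω
Smallest = 9200 × (1 − 10/100) = 8280 Ω.

8280 Ω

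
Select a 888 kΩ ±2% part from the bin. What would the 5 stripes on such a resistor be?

grey, grey, grey, orange, red

888000 Ω = 888 × 10^3.
8 → grey
8 → grey
8 → grey
Multiplier 10^3 → orange.
±2% tolerance → red.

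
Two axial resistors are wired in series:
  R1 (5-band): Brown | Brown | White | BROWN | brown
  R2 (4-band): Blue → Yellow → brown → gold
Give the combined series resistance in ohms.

R1: brown, brown, white → 119; brown ×10 → 1190 Ω.
R2: blue, yellow → 64; brown ×10 → 640 Ω.
Series: 1190 + 640 = 1830 Ω.

1830 Ω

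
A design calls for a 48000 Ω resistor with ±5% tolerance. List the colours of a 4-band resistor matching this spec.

48000 Ω = 48 × 10^3.
4 → yellow
8 → grey
Multiplier 10^3 → orange.
±5% tolerance → gold.

yellow, grey, orange, gold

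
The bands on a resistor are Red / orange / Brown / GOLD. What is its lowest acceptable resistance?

218.5 Ω

Red → 2 (first significant figure)
Orange → 3 (second significant figure)
Brown → ×10 multiplier
Gold → ±5% tolerance
23 × 10 = 230 Ω
Lowest = 230 × (1 − 5/100) = 218.5 Ω.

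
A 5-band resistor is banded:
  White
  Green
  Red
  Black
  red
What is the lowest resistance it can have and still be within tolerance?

White → 9 (first significant figure)
Green → 5 (second significant figure)
Red → 2 (third significant figure)
Black → ×1 multiplier
Red → ±2% tolerance
952 × 1 = 952 Ω
Lowest = 952 × (1 − 2/100) = 932.96 Ω.

932.96 Ω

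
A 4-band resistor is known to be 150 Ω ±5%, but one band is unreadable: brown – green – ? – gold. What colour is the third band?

brown

150 Ω = 15 × 10^1.
The third band is the multiplier, 10^1, which is brown.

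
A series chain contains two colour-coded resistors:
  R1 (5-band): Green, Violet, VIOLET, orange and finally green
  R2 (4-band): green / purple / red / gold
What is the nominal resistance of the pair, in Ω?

582700 Ω

R1: green, violet, violet → 577; orange ×10^3 → 577000 Ω.
R2: green, violet → 57; red ×10^2 → 5700 Ω.
Series: 577000 + 5700 = 582700 Ω.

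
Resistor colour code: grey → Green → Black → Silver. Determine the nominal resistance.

Grey → 8 (first significant figure)
Green → 5 (second significant figure)
Black → ×1 multiplier
85 × 1 = 85 Ω

85 Ω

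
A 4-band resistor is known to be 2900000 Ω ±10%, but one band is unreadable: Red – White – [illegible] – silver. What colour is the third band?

green

2900000 Ω = 29 × 10^5.
The third band is the multiplier, 10^5, which is green.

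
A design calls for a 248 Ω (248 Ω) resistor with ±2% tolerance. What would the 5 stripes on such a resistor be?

red, yellow, grey, black, red

248 Ω = 248 × 10^0.
2 → red
4 → yellow
8 → grey
Multiplier 10^0 → black.
±2% tolerance → red.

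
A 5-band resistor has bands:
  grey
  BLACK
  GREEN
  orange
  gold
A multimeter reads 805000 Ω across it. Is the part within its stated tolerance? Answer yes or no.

Grey → 8 (first significant figure)
Black → 0 (second significant figure)
Green → 5 (third significant figure)
Orange → ×10^3 multiplier
Gold → ±5% tolerance
805 × 1000 = 805000 Ω
Allowed range: 764750 Ω to 845250 Ω.
805000 Ω lies inside that range.

yes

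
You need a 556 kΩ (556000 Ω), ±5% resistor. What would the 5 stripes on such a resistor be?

green, green, blue, orange, gold

556000 Ω = 556 × 10^3.
5 → green
5 → green
6 → blue
Multiplier 10^3 → orange.
±5% tolerance → gold.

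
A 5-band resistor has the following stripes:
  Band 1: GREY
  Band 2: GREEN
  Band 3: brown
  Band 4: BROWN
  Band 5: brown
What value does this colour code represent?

Grey → 8 (first significant figure)
Green → 5 (second significant figure)
Brown → 1 (third significant figure)
Brown → ×10 multiplier
851 × 10 = 8510 Ω

8510 Ω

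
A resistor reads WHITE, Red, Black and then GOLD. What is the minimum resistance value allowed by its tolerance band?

White → 9 (first significant figure)
Red → 2 (second significant figure)
Black → ×1 multiplier
Gold → ±5% tolerance
92 × 1 = 92 Ω
Minimum = 92 × (1 − 5/100) = 87.4 Ω.

87.4 Ω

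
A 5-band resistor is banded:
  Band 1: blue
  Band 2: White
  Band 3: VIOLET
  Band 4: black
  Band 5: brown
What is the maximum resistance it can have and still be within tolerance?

Blue → 6 (first significant figure)
White → 9 (second significant figure)
Violet → 7 (third significant figure)
Black → ×1 multiplier
Brown → ±1% tolerance
697 × 1 = 697 Ω
Maximum = 697 × (1 + 1/100) = 703.97 Ω.

703.97 Ω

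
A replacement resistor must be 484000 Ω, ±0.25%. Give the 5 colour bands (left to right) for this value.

yellow, grey, yellow, orange, blue

484000 Ω = 484 × 10^3.
4 → yellow
8 → grey
4 → yellow
Multiplier 10^3 → orange.
±0.25% tolerance → blue.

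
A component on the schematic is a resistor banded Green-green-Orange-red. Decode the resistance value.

55000 Ω

Green → 5 (first significant figure)
Green → 5 (second significant figure)
Orange → ×10^3 multiplier
55 × 1000 = 55000 Ω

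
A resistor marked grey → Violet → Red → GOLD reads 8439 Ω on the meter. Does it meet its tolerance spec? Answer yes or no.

Grey → 8 (first significant figure)
Violet → 7 (second significant figure)
Red → ×10^2 multiplier
Gold → ±5% tolerance
87 × 100 = 8700 Ω
Allowed range: 8265 Ω to 9135 Ω.
8439 Ω lies inside that range.

yes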